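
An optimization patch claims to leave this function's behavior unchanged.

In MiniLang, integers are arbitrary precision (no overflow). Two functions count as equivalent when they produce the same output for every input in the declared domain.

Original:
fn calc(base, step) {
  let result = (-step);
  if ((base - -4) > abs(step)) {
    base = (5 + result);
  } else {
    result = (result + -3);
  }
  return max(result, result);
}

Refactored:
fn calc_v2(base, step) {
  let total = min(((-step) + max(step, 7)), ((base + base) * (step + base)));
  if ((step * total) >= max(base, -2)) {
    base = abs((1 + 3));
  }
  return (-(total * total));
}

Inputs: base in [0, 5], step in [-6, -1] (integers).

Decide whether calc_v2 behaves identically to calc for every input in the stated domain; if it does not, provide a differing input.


Evaluate both at base=0, step=-6.
calc: result := 6 | ((base - -4) > abs(step)): false | result := 3 | result 3
calc_v2: total := 0 | ((step * total) >= max(base, -2)): true | base := 4 | result 0
3 != 0, so the rewrite changes behavior.
verdict: not equivalent; witness: base=0, step=-6


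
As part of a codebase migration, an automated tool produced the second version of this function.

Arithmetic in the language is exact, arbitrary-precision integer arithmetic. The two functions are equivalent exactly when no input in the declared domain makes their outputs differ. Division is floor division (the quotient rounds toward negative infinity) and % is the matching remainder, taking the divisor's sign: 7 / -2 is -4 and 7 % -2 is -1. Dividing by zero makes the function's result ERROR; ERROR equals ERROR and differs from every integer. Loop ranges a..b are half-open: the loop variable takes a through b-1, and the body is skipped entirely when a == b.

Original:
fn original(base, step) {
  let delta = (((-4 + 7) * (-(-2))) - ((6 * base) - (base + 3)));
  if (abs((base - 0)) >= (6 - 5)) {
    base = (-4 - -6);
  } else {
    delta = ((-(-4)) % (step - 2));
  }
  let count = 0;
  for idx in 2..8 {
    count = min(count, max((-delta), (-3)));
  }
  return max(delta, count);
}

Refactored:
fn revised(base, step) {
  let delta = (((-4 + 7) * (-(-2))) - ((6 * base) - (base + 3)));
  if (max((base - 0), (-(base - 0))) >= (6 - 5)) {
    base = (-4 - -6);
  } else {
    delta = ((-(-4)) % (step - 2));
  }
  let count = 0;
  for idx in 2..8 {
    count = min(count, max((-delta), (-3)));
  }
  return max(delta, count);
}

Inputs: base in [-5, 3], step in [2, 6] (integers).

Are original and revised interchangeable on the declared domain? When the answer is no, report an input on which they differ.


Although arithmetic usage differs, min/max/abs usage differs, constant usage differs, 45/45 inputs agree.
verdict: equivalent


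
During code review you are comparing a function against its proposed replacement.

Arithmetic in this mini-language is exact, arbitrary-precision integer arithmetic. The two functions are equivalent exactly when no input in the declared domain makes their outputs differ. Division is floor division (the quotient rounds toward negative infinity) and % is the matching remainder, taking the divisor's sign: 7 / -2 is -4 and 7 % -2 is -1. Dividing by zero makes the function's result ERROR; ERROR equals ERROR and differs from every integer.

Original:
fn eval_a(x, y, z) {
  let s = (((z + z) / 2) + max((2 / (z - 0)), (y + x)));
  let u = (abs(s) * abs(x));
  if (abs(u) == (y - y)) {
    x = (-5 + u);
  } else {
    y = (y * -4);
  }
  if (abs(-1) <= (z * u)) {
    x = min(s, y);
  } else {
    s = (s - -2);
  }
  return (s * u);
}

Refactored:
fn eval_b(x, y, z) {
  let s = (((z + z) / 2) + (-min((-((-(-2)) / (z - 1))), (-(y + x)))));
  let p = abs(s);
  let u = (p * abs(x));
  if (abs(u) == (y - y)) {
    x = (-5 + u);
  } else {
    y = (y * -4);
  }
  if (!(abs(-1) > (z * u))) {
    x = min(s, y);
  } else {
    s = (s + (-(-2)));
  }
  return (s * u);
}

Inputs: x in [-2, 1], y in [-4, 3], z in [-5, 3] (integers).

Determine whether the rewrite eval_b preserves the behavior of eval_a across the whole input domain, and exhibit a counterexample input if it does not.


Not equivalent: x=-2, y=-4, z=-1 separates them (-6 vs 0).
eval_a: s becomes -3; next u becomes 6; next (abs(u) == (y - y)) evaluates to false; next y becomes 16; next (abs(-1) <= (z * u)) evaluates to false; next s becomes -1; next final value -6
eval_b: s becomes -2; next p becomes 2; next u becomes 4; next (abs(u) == (y - y)) evaluates to false; next y becomes 16; next (!(abs(-1) > (z * u))) evaluates to false; next s becomes 0; next final value 0
verdict: not equivalent; witness: x=-2, y=-4, z=-1


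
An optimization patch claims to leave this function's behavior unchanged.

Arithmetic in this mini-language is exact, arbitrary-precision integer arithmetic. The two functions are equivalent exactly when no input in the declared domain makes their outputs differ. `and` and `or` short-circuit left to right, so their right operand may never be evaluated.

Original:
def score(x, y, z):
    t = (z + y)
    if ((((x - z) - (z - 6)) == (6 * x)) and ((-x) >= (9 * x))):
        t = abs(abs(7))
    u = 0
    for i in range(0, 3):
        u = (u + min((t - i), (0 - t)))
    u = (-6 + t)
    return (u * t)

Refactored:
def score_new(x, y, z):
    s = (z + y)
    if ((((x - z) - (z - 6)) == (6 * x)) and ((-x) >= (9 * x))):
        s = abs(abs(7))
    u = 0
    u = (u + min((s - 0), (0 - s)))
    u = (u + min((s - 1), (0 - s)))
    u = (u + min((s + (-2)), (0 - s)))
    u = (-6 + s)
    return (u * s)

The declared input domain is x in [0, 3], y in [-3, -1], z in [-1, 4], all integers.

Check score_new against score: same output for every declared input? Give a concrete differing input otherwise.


Changes here: loop structure differs; min/max/abs usage differs; statement counts differ; constant usage differs; arithmetic usage differs; local variable names differ; the full 72-point sweep finds no disagreement.
verdict: equivalent


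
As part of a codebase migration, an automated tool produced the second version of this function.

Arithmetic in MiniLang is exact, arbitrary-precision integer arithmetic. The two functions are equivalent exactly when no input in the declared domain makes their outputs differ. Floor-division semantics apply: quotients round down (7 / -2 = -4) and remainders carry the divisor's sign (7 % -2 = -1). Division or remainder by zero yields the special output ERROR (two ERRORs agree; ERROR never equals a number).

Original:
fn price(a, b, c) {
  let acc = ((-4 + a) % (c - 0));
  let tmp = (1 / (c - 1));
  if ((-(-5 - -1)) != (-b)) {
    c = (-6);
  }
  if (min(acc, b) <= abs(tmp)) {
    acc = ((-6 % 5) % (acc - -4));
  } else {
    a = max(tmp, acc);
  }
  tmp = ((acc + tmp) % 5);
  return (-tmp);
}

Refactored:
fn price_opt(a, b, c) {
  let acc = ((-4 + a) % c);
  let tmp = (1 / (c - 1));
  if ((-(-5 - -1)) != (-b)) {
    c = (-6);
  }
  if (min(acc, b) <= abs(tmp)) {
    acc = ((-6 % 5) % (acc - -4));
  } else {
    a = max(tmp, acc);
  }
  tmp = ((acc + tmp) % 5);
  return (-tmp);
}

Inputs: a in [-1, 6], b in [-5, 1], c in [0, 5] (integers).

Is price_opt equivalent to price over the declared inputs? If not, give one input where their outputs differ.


Behavior is preserved: although constant usage differs, and arithmetic usage differs, the outputs never diverge.
One worked example (a=2, b=-2, c=2) — price: acc = 0; tmp = 1; ((-(-5 - -1)) != (-b)) -> true; c = -6; (min(acc, b) <= abs(tmp)) -> true; acc = 0; tmp = 1; return -1; price_opt: acc = 0; tmp = 1; ((-(-5 - -1)) != (-b)) -> true; c = -6; (min(acc, b) <= abs(tmp)) -> true; acc = 0; tmp = 1; return -1; agreement on -1.
An exhaustive pass over the 336 declared inputs shows identical outputs.
verdict: equivalent


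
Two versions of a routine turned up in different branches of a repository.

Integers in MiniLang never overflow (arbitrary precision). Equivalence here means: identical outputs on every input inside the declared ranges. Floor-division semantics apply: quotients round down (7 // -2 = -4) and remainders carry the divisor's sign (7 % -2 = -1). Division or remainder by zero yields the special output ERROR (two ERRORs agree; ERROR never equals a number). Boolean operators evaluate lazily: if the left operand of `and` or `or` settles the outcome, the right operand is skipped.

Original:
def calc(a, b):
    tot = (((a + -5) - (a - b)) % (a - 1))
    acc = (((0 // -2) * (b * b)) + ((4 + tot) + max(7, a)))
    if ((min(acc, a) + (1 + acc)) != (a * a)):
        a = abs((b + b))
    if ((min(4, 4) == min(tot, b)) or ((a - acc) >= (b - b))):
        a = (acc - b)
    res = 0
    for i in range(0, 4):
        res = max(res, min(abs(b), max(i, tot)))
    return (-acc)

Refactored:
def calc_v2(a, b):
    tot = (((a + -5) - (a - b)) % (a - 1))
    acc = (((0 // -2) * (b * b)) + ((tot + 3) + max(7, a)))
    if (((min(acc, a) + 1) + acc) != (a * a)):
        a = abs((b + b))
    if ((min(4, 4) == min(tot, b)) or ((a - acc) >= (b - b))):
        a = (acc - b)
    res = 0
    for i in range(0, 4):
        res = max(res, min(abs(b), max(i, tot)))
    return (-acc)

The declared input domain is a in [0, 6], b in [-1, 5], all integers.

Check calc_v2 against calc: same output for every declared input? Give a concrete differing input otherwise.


These are not equivalent — on a=0, b=-1 the outputs split (-11 vs -10).
calc: tot=0, then acc=11, then ((min(acc, a) + (1 + acc)) != (a * a)) is true, then a=2, then ((min(4, 4) == min(tot, b)) or ((a - acc) >= (b - b))) is false, then res=0, then (i=0), then res=0, then (i=1), then res=1, then (i=2), then res=1, then (i=3), then res=1, then returns -11
calc_v2: tot=0, then acc=10, then (((min(acc, a) + 1) + acc) != (a * a)) is true, then a=2, then ((min(4, 4) == min(tot, b)) or ((a - acc) >= (b - b))) is false, then res=0, then (i=0), then res=0, then (i=1), then res=1, then (i=2), then res=1, then (i=3), then res=1, then returns -10
verdict: not equivalent; witness: a=0, b=-1


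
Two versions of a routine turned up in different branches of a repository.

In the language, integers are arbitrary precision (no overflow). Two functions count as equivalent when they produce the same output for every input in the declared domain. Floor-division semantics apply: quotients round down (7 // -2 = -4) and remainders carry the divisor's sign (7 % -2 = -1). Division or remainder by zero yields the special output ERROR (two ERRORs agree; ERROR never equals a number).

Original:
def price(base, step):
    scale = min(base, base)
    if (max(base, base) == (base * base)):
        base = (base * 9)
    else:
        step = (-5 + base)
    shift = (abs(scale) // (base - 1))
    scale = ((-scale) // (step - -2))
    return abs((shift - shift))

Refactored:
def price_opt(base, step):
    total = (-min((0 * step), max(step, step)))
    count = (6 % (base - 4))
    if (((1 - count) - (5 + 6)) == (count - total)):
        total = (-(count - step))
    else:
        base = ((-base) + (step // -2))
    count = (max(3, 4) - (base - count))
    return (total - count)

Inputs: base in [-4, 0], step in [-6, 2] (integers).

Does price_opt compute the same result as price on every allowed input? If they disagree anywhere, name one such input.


Run the pair on base=-4, step=-6.
price: scale = -4; (max(base, base) == (base * base)) -> false; step = -9; shift = -1; scale = -1; return 0
price_opt: total = 6; count = -2; (((1 - count) - (5 + 6)) == (count - total)) -> true; total = -4; count = 6; return -10
0 against -10: the behavior changed.
verdict: not equivalent; witness: base=-4, step=-6


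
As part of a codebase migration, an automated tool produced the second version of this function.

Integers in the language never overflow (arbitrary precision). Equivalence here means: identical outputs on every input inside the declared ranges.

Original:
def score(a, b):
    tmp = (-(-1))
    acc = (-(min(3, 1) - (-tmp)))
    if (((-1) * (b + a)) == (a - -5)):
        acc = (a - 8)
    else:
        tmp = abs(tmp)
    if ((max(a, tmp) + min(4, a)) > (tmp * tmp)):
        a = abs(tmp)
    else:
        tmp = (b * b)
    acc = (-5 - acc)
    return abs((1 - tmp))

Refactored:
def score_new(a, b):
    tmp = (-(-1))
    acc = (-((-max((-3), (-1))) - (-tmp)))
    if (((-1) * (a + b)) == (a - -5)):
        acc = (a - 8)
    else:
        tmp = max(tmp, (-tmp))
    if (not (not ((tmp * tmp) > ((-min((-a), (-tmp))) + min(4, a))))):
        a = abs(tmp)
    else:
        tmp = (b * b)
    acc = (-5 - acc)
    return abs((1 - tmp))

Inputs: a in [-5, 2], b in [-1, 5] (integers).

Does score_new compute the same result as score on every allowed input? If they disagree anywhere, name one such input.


a=-5, b=0 yields 1 from score but 0 from score_new.
verdict: not equivalent; witness: a=-5, b=0


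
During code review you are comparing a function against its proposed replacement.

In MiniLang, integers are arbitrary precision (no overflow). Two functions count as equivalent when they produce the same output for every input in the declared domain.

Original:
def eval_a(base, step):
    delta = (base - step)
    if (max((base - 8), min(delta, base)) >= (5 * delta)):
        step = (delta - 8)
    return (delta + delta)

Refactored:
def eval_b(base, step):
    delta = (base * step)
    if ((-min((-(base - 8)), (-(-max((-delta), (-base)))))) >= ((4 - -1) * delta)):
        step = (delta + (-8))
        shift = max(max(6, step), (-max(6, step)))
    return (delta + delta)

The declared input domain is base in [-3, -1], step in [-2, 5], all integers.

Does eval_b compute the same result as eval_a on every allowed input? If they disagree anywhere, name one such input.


Run the pair on base=-3, step=-2.
eval_a: delta = -1; (max((base - 8), min(delta, base)) >= (5 * delta)) -> true; step = -9; return -2
eval_b: delta = 6; ((-min((-(base - 8)), (-(-max((-delta), (-base)))))) >= ((4 - -1) * delta)) -> false; return 12
-2 against 12: the behavior changed.
verdict: not equivalent; witness: base=-3, step=-2


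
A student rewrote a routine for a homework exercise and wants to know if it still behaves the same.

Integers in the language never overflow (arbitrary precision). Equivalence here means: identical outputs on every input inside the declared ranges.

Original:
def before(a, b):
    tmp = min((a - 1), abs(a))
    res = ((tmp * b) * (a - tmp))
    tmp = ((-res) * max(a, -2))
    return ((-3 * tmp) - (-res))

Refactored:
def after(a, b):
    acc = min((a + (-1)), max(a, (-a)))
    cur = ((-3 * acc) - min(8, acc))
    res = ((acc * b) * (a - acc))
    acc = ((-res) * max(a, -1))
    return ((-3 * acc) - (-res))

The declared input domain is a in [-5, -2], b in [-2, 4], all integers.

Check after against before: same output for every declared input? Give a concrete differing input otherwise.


On input a=-5, b=-2, before returns -60 while after returns -24.
verdict: not equivalent; witness: a=-5, b=-2


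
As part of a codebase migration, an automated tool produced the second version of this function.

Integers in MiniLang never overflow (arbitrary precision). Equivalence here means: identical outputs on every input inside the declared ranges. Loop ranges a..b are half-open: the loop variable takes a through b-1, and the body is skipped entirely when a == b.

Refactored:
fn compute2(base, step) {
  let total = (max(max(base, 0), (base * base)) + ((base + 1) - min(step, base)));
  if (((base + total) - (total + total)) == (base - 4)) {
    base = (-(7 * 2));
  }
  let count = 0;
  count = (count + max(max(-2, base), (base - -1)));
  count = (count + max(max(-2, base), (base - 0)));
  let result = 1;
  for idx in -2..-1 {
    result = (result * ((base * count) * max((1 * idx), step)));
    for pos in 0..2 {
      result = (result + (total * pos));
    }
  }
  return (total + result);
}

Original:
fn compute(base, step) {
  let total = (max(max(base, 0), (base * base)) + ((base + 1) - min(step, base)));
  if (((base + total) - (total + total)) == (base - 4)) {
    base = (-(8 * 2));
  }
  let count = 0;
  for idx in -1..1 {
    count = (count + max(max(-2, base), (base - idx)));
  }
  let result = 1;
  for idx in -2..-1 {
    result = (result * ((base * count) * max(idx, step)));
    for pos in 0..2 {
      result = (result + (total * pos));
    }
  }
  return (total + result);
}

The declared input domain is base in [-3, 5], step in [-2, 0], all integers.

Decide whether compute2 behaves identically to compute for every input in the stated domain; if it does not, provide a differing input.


Not equivalent: base=1, step=-1 separates them (-56 vs -48).
compute: total becomes 4; next (((base + total) - (total + total)) == (base - 4)) evaluates to true; next base becomes -16; next count becomes 0; next at idx=-1:; next count becomes -2; next at idx=0:; next count becomes -4; next result becomes 1; next at idx=-2:; next result becomes -64; next at pos=0:; next result becomes -64; next at pos=1:; next result becomes -60; next final value -56
compute2: total becomes 4; next (((base + total) - (total + total)) == (base - 4)) evaluates to true; next base becomes -14; next count becomes 0; next count becomes -2; next count becomes -4; next result becomes 1; next at idx=-2:; next result becomes -56; next at pos=0:; next result becomes -56; next at pos=1:; next result becomes -52; next final value -48
verdict: not equivalent; witness: base=1, step=-1


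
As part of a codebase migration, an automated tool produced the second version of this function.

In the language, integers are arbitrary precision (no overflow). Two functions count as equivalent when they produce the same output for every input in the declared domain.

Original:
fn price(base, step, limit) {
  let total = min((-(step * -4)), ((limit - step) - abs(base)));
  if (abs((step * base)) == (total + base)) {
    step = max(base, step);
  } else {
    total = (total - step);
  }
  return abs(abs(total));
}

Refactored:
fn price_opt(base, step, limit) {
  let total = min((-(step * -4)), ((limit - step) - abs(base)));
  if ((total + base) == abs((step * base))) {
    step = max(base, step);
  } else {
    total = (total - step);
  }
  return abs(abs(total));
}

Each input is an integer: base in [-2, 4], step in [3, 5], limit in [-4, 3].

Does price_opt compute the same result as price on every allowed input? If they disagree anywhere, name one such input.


The two are interchangeable: same computation, different form, and every declared input agrees.
One worked example (base=3, step=4, limit=1) — price: total=-6, then (abs((step * base)) == (total + base)) is false, then total=-10, then returns 10; price_opt: total=-6, then ((total + base) == abs((step * base))) is false, then total=-10, then returns 10; agreement on 10.
Checked all 168 inputs in the declared domain: the outputs agree on every one.
verdict: equivalent


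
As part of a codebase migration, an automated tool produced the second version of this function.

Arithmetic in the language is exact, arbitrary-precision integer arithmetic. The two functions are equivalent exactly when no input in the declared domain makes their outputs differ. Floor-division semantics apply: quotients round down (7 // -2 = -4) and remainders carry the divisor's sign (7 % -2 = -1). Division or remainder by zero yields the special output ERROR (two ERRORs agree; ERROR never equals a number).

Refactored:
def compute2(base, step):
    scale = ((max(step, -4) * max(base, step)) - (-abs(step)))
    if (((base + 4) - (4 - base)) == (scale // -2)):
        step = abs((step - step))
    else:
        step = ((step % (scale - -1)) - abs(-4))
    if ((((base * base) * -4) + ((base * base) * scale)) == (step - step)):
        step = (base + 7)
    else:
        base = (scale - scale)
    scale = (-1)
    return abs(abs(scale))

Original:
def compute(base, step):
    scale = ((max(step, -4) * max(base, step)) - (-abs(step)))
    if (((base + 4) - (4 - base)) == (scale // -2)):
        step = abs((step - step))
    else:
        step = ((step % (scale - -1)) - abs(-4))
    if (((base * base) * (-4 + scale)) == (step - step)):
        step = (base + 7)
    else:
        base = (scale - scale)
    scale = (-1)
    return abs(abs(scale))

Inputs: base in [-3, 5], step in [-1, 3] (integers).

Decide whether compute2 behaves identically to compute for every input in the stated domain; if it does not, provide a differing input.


Changes here: arithmetic usage differs; the full 45-point sweep finds no disagreement.
verdict: equivalent


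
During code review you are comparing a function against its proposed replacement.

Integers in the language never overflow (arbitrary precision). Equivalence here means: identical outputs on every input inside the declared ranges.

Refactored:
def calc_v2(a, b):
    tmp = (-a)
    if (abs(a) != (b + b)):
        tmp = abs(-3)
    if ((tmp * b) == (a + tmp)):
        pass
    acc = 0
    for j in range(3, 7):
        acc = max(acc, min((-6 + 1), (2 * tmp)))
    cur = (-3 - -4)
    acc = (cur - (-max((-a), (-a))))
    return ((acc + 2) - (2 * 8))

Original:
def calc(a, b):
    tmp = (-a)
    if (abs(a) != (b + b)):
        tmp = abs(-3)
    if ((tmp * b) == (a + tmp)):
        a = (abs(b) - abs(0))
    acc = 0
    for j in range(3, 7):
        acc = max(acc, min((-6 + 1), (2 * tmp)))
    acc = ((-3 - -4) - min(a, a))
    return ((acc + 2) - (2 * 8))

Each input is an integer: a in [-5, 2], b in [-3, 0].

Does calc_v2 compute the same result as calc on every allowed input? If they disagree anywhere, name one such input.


Consider the input a=-3, b=0.
calc: tmp = 3; (abs(a) != (b + b)) -> true; tmp = 3; ((tmp * b) == (a + tmp)) -> true; a = 0; acc = 0; [j=3]; acc = 0; [j=4]; acc = 0; [j=5]; acc = 0; [j=6]; acc = 0; acc = 1; return -13
calc_v2: tmp = 3; (abs(a) != (b + b)) -> true; tmp = 3; ((tmp * b) == (a + tmp)) -> true; acc = 0; [j=3]; acc = 0; [j=4]; acc = 0; [j=5]; acc = 0; [j=6]; acc = 0; cur = 1; acc = 4; return -10
-13 vs -10 — the two versions disagree here.
verdict: not equivalent; witness: a=-3, b=0


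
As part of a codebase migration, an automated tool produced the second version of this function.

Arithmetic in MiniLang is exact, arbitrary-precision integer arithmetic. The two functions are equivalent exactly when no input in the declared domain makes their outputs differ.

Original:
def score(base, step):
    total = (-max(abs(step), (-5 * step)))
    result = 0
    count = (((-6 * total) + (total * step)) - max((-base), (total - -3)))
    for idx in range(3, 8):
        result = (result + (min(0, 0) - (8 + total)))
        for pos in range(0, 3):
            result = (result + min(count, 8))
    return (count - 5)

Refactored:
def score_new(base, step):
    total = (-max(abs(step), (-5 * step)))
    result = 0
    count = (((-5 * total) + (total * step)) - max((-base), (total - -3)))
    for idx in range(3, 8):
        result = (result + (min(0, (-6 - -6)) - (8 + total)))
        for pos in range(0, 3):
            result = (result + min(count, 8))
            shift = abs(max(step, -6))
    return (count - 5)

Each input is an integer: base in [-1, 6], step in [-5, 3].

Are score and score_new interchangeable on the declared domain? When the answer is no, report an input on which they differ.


Input base=-1, step=-5: 269 from score versus 244 from score_new.
verdict: not equivalent; witness: base=-1, step=-5


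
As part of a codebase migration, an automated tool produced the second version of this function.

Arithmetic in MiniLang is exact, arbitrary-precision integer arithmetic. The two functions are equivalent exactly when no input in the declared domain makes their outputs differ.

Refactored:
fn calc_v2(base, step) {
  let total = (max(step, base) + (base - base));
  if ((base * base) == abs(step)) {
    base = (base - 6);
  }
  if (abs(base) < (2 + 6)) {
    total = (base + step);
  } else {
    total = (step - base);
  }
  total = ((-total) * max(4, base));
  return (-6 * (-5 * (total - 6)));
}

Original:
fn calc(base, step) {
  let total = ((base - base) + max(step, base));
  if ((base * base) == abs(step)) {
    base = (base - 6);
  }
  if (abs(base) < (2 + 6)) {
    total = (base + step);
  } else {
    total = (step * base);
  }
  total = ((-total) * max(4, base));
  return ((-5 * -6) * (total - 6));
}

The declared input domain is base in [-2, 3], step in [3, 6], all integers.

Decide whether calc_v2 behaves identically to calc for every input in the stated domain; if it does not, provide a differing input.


Take base=-2, step=4.
calc: total = 4; ((base * base) == abs(step)) -> true; base = -8; (abs(base) < (2 + 6)) -> false; total = -32; total = 128; return 3660
calc_v2: total = 4; ((base * base) == abs(step)) -> true; base = -8; (abs(base) < (2 + 6)) -> false; total = 12; total = -48; return -1620
3660 != -1620, so the rewrite changes behavior.
verdict: not equivalent; witness: base=-2, step=4


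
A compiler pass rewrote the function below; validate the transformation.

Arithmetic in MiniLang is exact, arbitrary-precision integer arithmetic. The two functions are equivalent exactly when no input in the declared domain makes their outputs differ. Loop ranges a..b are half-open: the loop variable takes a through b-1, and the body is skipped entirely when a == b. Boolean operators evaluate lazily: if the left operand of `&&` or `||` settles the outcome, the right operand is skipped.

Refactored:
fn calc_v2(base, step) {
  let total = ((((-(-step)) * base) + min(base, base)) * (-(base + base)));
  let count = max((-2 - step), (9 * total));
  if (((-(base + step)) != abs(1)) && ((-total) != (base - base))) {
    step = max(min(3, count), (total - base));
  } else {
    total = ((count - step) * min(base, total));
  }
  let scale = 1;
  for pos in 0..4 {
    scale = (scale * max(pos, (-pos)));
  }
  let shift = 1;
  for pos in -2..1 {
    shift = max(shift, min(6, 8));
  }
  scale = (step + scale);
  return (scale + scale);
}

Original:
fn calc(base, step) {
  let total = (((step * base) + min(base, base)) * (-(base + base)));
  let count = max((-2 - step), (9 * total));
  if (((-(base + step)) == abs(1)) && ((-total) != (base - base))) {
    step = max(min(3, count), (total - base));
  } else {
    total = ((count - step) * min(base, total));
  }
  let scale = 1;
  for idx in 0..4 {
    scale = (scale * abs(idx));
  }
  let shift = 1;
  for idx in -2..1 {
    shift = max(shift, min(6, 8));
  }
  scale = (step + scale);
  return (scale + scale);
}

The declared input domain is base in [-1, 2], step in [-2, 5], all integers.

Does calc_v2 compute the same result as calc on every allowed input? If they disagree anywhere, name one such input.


These are not equivalent — on base=-1, step=-2 the outputs split (-4 vs 6).
calc: total = 2; count = 18; (((-(base + step)) == abs(1)) && ((-total) != (base - base))) -> false; total = -20; scale = 1; [idx=0]; scale = 0; [idx=1]; scale = 0; [idx=2]; scale = 0; [idx=3]; scale = 0; shift = 1; [idx=-2]; shift = 6; [idx=-1]; shift = 6; [idx=0]; shift = 6; scale = -2; return -4
calc_v2: total = 2; count = 18; (((-(base + step)) != abs(1)) && ((-total) != (base - base))) -> true; step = 3; scale = 1; [pos=0]; scale = 0; [pos=1]; scale = 0; [pos=2]; scale = 0; [pos=3]; scale = 0; shift = 1; [pos=-2]; shift = 6; [pos=-1]; shift = 6; [pos=0]; shift = 6; scale = 3; return 6
verdict: not equivalent; witness: base=-1, step=-2


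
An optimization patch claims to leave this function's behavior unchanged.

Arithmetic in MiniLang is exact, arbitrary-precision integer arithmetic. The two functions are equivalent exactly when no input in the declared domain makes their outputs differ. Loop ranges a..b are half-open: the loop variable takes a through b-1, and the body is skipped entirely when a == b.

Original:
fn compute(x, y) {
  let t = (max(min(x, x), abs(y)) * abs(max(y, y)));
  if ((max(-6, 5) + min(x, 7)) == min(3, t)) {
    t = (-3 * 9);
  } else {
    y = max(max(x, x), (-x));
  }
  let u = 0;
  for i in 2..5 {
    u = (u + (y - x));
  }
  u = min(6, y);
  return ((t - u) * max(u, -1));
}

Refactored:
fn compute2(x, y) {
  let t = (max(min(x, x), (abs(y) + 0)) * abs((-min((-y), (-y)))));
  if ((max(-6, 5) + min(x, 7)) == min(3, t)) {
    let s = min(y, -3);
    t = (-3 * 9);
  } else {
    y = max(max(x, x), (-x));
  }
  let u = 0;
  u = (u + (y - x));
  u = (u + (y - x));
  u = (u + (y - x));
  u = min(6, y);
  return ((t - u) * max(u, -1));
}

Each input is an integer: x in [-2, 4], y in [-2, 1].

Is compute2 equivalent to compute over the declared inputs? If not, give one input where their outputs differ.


The two are interchangeable: statement counts differ; and constant usage differs; and local variable names differ; and loop structure differs; and min/max/abs usage differs; and arithmetic usage differs, and every declared input agrees.
Spot check at x=1, y=-2 — compute: t = 4; ((max(-6, 5) + min(x, 7)) == min(3, t)) -> false; y = 1; u = 0; [i=2]; u = 0; [i=3]; u = 0; [i=4]; u = 0; u = 1; return 3. compute2: t = 4; ((max(-6, 5) + min(x, 7)) == min(3, t)) -> false; y = 1; u = 0; u = 0; u = 0; u = 0; u = 1; return 3. Both give 3.
Checked all 28 inputs in the declared domain: the outputs agree on every one.
verdict: equivalent


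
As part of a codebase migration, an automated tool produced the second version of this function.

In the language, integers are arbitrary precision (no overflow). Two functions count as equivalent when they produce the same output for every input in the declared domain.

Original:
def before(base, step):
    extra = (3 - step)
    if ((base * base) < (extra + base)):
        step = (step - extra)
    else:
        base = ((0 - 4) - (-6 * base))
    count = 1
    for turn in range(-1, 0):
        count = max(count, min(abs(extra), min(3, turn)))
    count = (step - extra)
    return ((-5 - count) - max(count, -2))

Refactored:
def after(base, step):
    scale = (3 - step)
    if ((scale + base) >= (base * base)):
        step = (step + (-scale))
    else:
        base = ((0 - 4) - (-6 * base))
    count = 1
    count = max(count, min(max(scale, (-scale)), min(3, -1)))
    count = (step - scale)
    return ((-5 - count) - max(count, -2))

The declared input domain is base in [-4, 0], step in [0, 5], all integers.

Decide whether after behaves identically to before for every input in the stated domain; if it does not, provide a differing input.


There is a counterexample at base=-1, step=1: -3 on one side, 0 on the other.
before: extra = 2; ((base * base) < (extra + base)) -> false; base = -10; count = 1; [turn=-1]; count = 1; count = -1; return -3
after: scale = 2; ((scale + base) >= (base * base)) -> true; step = -1; count = 1; count = 1; count = -3; return 0
verdict: not equivalent; witness: base=-1, step=1


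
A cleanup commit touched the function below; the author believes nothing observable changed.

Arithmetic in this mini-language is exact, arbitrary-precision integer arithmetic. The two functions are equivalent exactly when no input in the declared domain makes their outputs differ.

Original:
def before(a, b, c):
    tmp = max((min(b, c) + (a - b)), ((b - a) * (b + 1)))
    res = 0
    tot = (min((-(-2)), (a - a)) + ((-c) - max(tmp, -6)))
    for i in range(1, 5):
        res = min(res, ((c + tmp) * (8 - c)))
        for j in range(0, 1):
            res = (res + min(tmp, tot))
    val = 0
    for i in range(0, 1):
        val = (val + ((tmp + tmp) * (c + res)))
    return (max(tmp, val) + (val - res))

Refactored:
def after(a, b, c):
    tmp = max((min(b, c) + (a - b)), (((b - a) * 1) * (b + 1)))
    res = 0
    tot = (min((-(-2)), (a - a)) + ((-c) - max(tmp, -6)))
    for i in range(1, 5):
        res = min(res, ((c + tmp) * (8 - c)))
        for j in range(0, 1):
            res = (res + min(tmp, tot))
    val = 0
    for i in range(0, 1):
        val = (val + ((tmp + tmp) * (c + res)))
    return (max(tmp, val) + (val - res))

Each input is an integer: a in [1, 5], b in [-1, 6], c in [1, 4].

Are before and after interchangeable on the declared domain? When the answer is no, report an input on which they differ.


Changes here: arithmetic usage differs, constant usage differs; the full 160-point sweep finds no disagreement.
verdict: equivalent


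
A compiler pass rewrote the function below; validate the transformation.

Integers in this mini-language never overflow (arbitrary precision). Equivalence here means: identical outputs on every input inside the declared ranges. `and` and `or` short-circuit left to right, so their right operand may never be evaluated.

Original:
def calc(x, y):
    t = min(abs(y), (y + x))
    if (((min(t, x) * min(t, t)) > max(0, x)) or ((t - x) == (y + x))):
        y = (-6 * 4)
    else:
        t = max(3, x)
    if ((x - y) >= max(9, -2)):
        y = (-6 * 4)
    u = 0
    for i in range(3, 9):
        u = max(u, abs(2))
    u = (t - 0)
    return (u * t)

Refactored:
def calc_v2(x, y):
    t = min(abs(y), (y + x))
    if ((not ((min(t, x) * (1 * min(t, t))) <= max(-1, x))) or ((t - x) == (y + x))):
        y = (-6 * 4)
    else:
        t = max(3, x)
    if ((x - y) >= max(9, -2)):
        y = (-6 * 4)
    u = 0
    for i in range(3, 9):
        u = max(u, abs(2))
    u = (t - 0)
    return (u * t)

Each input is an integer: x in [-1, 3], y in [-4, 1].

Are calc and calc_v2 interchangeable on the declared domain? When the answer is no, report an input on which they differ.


Try x=-1, y=1.
calc: t=0, then (((min(t, x) * min(t, t)) > max(0, x)) or ((t - x) == (y + x))) is false, then t=3, then ((x - y) >= max(9, -2)) is false, then u=0, then (i=3), then u=2, then (i=4), then u=2, then (i=5), then u=2, then (i=6), then u=2, then (i=7), then u=2, then (i=8), then u=2, then u=3, then returns 9
calc_v2: t=0, then ((not ((min(t, x) * (1 * min(t, t))) <= max(-1, x))) or ((t - x) == (y + x))) is true, then y=-24, then ((x - y) >= max(9, -2)) is true, then y=-24, then u=0, then (i=3), then u=2, then (i=4), then u=2, then (i=5), then u=2, then (i=6), then u=2, then (i=7), then u=2, then (i=8), then u=2, then u=0, then returns 0
9 != 0, so the rewrite changes behavior.
verdict: not equivalent; witness: x=-1, y=1


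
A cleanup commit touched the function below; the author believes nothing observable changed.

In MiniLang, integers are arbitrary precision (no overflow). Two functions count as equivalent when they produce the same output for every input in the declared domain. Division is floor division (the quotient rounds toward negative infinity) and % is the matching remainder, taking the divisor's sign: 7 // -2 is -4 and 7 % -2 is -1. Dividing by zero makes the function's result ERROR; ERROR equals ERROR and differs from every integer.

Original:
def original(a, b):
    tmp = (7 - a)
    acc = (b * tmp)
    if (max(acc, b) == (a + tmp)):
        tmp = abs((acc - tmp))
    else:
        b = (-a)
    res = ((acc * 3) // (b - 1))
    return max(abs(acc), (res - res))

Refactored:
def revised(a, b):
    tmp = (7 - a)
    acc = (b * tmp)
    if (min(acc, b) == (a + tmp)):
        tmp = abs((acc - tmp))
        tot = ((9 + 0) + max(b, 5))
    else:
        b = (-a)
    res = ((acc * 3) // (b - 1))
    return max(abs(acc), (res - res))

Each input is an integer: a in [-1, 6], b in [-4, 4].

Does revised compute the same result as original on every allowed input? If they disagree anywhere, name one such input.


The rewrite breaks on a=0, b=1, where the results are ERROR and 7.
original: tmp = 7; acc = 7; (max(acc, b) == (a + tmp)) -> true; tmp = 0; division by zero -> ERROR
revised: tmp = 7; acc = 7; (min(acc, b) == (a + tmp)) -> false; b = 0; res = -21; return 7
verdict: not equivalent; witness: a=0, b=1


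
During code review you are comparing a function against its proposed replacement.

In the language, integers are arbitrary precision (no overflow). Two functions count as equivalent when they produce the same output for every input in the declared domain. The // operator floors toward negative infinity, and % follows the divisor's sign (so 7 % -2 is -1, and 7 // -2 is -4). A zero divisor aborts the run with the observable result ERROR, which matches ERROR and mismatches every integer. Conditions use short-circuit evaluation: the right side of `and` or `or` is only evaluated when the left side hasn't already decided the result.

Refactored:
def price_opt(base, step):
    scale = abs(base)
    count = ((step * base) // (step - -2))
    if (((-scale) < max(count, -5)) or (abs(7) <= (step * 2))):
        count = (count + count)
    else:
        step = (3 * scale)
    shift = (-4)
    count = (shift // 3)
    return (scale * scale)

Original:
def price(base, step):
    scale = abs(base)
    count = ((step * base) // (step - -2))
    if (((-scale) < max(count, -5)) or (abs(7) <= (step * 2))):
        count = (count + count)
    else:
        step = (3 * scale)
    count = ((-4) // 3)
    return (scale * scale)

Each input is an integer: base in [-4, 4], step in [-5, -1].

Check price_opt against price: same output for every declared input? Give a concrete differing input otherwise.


Side by side, the visible changes include: statement counts differ; and local variable names differ.
As a probe, take base=0, step=-3: price runs scale becomes 0; next count becomes 0; next (((-scale) < max(count, -5)) or (abs(7) <= (step * 2))) evaluates to false; next step becomes 0; next count becomes -2; next final value 0; price_opt runs scale becomes 0; next count becomes 0; next (((-scale) < max(count, -5)) or (abs(7) <= (step * 2))) evaluates to false; next step becomes 0; next shift becomes -4; next count becomes -2; next final value 0; both end at 0.
Every one of the 45 inputs gives matching results.
verdict: equivalent


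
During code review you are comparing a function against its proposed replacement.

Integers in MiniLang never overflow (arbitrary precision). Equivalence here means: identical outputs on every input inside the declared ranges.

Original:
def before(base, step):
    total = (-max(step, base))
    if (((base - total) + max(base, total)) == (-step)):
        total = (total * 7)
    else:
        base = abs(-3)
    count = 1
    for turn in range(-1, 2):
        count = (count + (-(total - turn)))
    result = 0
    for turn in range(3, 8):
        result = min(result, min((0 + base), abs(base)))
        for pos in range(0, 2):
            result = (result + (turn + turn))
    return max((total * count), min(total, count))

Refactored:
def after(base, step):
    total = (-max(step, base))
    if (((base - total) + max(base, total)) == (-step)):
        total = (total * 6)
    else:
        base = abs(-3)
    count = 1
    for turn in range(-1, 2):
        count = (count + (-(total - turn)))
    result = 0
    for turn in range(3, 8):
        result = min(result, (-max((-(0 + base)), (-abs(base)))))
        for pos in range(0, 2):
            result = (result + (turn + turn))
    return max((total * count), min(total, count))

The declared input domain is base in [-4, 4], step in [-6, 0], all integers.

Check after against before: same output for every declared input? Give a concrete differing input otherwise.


The rewrite breaks on base=1, step=-3, where the results are -7 and -6.
before: total = -1; (((base - total) + max(base, total)) == (-step)) -> true; total = -7; count = 1; [turn=-1]; count = 7; [turn=0]; count = 14; [turn=1]; count = 22; result = 0; [turn=3]; result = 0; [pos=0]; result = 6; [pos=1]; result = 12; [turn=4]; result = 1; [pos=0]; result = 9; [pos=1]; result = 17; [turn=5]; result = 1; [pos=0]; result = 11; [pos=1]; result = 21; [turn=6]; result = 1; [pos=0]; result = 13; [pos=1]; result = 25; [turn=7]; result = 1; [pos=0]; result = 15; [pos=1]; result = 29; return -7
after: total = -1; (((base - total) + max(base, total)) == (-step)) -> true; total = -6; count = 1; [turn=-1]; count = 6; [turn=0]; count = 12; [turn=1]; count = 19; result = 0; [turn=3]; result = 0; [pos=0]; result = 6; [pos=1]; result = 12; [turn=4]; result = 1; [pos=0]; result = 9; [pos=1]; result = 17; [turn=5]; result = 1; [pos=0]; result = 11; [pos=1]; result = 21; [turn=6]; result = 1; [pos=0]; result = 13; [pos=1]; result = 25; [turn=7]; result = 1; [pos=0]; result = 15; [pos=1]; result = 29; return -6
verdict: not equivalent; witness: base=1, step=-3


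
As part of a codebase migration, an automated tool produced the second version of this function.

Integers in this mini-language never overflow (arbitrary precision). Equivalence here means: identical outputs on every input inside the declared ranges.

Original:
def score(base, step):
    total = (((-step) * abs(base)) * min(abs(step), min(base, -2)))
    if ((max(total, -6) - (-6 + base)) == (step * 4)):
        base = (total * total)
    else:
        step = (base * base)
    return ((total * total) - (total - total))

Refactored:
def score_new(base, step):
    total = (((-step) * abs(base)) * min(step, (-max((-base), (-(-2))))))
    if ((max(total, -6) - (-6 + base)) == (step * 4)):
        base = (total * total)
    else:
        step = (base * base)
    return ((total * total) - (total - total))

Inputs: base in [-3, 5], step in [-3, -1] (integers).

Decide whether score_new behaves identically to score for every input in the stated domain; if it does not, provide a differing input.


base=-2, step=-3 yields 144 from score but 324 from score_new.
verdict: not equivalent; witness: base=-2, step=-3
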